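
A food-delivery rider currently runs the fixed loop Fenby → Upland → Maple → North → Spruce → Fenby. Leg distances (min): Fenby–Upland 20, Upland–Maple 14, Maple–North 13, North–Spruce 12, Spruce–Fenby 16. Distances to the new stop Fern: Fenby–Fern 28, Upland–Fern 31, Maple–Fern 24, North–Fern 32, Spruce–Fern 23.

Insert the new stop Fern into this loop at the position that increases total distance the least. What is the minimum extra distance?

Insertion cost between consecutive stops i–j is d(i,Fern) + d(Fern,j) − d(i,j):
  between Fenby and Upland: 28 + 31 − 20 = 39
  between Upland and Maple: 31 + 24 − 14 = 41
  between Maple and North: 24 + 32 − 13 = 43
  between North and Spruce: 32 + 23 − 12 = 43
  between Spruce and Fenby: 23 + 28 − 16 = 35
Cheapest insertion is between Spruce and Fenby, adding 35.
New total = 75 + 35 = 110.

Minimum extra distance: 35 min, inserting Fern between Spruce and Fenby.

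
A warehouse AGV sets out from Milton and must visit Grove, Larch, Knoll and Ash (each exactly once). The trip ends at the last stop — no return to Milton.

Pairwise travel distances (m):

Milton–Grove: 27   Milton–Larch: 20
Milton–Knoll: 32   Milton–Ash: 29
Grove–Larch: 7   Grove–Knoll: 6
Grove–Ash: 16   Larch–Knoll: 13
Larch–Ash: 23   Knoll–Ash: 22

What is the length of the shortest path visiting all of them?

55 m — the minimum one-way total.

There are 4! = 24 possible orderings.
Milton - Grove - Larch - Knoll - Ash: 27+7+13+22 = 69
Milton - Grove - Larch - Ash - Knoll: 27+7+23+22 = 79
Milton - Grove - Knoll - Larch - Ash: 27+6+13+23 = 69
Milton - Grove - Knoll - Ash - Larch: 27+6+22+23 = 78
Milton - Grove - Ash - Larch - Knoll: 27+16+23+13 = 79
Milton - Grove - Ash - Knoll - Larch: 27+16+22+13 = 78
Milton - Larch - Grove - Knoll - Ash: 20+7+6+22 = 55
Milton - Larch - Grove - Ash - Knoll: 20+7+16+22 = 65
Milton - Larch - Knoll - Grove - Ash: 20+13+6+16 = 55
Milton - Larch - Knoll - Ash - Grove: 20+13+22+16 = 71
Milton - Larch - Ash - Grove - Knoll: 20+23+16+6 = 65
Milton - Larch - Ash - Knoll - Grove: 20+23+22+6 = 71
Milton - Knoll - Grove - Larch - Ash: 32+6+7+23 = 68
Milton - Knoll - Grove - Ash - Larch: 32+6+16+23 = 77
… (10 more)
The minimum is 55.
One shortest path: Milton → Larch → Grove → Knoll → Ash.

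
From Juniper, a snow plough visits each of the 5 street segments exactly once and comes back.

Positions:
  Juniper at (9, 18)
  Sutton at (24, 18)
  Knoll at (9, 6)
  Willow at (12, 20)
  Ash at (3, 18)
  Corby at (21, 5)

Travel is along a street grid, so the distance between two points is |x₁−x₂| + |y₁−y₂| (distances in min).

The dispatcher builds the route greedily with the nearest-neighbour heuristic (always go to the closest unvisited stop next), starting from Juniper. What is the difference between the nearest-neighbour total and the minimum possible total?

6 min longer than the optimal tour.

From Juniper: Willow=5, Ash=6, Knoll=12, Sutton=15, Corby=25 → choose Willow (5).
From Willow: Ash=11, Sutton=14, Knoll=17, Corby=24 → choose Ash (11).
From Ash: Knoll=18, Sutton=21, Corby=31 → choose Knoll (18).
From Knoll: Corby=13, Sutton=27 → choose Corby (13).
From Corby: Sutton=16 → choose Sutton (16).
NN route Juniper → Willow → Ash → Knoll → Corby → Sutton → Juniper costs 78.
Optimal: Juniper → Knoll → Corby → Sutton → Willow → Ash → Juniper costs 72 (by enumerating all 60 distinct tours).
Excess = 78 − 72 = 6.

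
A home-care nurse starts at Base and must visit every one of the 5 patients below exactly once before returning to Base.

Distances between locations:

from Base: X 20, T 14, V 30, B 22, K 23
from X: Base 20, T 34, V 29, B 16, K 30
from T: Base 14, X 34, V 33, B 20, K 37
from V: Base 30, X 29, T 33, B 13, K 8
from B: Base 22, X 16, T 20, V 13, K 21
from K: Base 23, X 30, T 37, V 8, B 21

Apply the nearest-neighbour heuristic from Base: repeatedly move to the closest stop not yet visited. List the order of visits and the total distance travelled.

From Base: distances to unvisited — T=14, X=20, B=22, K=23, V=30. Nearest is T (14).
From T: distances to unvisited — B=20, V=33, X=34, K=37. Nearest is B (20).
From B: distances to unvisited — V=13, X=16, K=21. Nearest is V (13).
From V: distances to unvisited — K=8, X=29. Nearest is K (8).
From K: distances to unvisited — X=30. Nearest is X (30).
Return X→Base: 20.
Total = 14 + 20 + 13 + 8 + 30 + 20 = 105.

Total distance 105 via the nearest-neighbour route Base → T → B → V → K → X → Base.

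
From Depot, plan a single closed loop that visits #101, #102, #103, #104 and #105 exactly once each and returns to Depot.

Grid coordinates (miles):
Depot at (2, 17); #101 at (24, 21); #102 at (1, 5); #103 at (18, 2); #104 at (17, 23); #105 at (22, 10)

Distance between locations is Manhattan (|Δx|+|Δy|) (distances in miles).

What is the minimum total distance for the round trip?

Minimum total distance: 88 miles.

There are 60 distinct closed tours to check (reversals are equivalent).
Depot - #101 - #102 - #103 - #104 - #105 - Depot: 26+39+20+22+18+27 = 152
Depot - #101 - #102 - #103 - #105 - #104 - Depot: 26+39+20+12+18+21 = 136
Depot - #101 - #102 - #104 - #103 - #105 - Depot: 26+39+34+22+12+27 = 160
Depot - #101 - #102 - #104 - #105 - #103 - Depot: 26+39+34+18+12+31 = 160
Depot - #101 - #102 - #105 - #103 - #104 - Depot: 26+39+26+12+22+21 = 146
Depot - #101 - #102 - #105 - #104 - #103 - Depot: 26+39+26+18+22+31 = 162
Depot - #101 - #103 - #102 - #104 - #105 - Depot: 26+25+20+34+18+27 = 150
Depot - #101 - #103 - #102 - #105 - #104 - Depot: 26+25+20+26+18+21 = 136
Depot - #101 - #103 - #104 - #102 - #105 - Depot: 26+25+22+34+26+27 = 160
Depot - #101 - #103 - #104 - #105 - #102 - Depot: 26+25+22+18+26+13 = 130
Depot - #101 - #103 - #105 - #102 - #104 - Depot: 26+25+12+26+34+21 = 144
Depot - #101 - #103 - #105 - #104 - #102 - Depot: 26+25+12+18+34+13 = 128
Depot - #101 - #104 - #102 - #103 - #105 - Depot: 26+9+34+20+12+27 = 128
Depot - #101 - #104 - #102 - #105 - #103 - Depot: 26+9+34+26+12+31 = 138
… (46 more)
Depot - #102 - #103 - #105 - #101 - #104 - Depot: 13+20+12+13+9+21 = 88  ← best
The minimum is 88.
One optimal route: Depot → #102 → #103 → #105 → #101 → #104 → Depot (or its reverse).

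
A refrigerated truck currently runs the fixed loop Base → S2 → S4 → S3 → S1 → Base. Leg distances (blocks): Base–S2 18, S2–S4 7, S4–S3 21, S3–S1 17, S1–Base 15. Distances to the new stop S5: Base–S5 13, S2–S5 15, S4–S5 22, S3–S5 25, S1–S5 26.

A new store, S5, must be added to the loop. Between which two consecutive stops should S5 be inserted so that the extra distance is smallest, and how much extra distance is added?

+10 blocks — insert S5 between Base and S2.

Insertion cost between consecutive stops i–j is d(i,S5) + d(S5,j) − d(i,j):
  between Base and S2: 13 + 15 − 18 = 10
  between S2 and S4: 15 + 22 − 7 = 30
  between S4 and S3: 22 + 25 − 21 = 26
  between S3 and S1: 25 + 26 − 17 = 34
  between S1 and Base: 26 + 13 − 15 = 24
Cheapest insertion is between Base and S2, adding 10.
New total = 78 + 10 = 88.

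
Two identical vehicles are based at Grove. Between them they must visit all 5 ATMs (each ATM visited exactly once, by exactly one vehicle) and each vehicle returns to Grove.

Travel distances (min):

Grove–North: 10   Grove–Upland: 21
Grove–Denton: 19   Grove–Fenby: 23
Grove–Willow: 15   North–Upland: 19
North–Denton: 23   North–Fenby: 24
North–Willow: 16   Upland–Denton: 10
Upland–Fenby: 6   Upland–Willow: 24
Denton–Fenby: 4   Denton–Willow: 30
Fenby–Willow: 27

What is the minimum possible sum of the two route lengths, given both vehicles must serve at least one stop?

88 min — the smallest possible combined total.

Try each way of splitting the stops between the two vehicles (each non-empty) and, for each split, find the best tour for each vehicle:
  {North} + {Upland, Denton, Fenby, Willow}: 20 + 68 = 88
  {Upland} + {North, Denton, Fenby, Willow}: 42 + 76 = 118
  {North, Upland} + {Denton, Fenby, Willow}: 50 + 65 = 115
  {Denton} + {North, Upland, Fenby, Willow}: 38 + 77 = 115
  {North, Denton} + {Upland, Fenby, Willow}: 52 + 68 = 120
  {Upland, Denton} + {North, Fenby, Willow}: 50 + 76 = 126
  … (15 splits in total)
Best: vehicle 1 Grove → North → Grove = 20; vehicle 2 Grove → Denton → Fenby → Upland → Willow → Grove = 68; combined 88.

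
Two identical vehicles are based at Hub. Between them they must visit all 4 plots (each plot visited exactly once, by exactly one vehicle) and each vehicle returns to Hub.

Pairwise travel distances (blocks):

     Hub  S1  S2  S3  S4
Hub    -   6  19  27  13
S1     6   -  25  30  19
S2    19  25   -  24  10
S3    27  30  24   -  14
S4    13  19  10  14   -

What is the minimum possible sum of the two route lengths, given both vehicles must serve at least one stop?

Check every non-empty split of the stops between the two vehicles; for each half take its own optimal tour:
  {S1} + {S2, S3, S4}: 12 + 70 = 82
  {S2} + {S1, S3, S4}: 38 + 63 = 101
  {S1, S2} + {S3, S4}: 50 + 54 = 104
  {S3} + {S1, S2, S4}: 54 + 54 = 108
  {S1, S3} + {S2, S4}: 63 + 42 = 105
  {S2, S3} + {S1, S4}: 70 + 38 = 108
  … (7 splits in total)
Best: vehicle 1 Hub → S1 → Hub = 12; vehicle 2 Hub → S2 → S3 → S4 → Hub = 70; combined 82.

82 blocks — the smallest possible combined total.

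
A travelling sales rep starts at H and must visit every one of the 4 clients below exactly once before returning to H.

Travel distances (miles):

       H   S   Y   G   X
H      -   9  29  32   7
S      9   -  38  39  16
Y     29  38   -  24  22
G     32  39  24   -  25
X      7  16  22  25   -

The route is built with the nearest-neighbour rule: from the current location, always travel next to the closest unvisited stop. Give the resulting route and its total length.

Total distance 117 miles via the nearest-neighbour route H → X → S → Y → G → H.

H → [X:7 / S:9 / Y:29 / G:32] → X (7)
X → [S:16 / Y:22 / G:25] → S (16)
S → [Y:38 / G:39] → Y (38)
Y → [G:24] → G (24)
Return G→H: 32.
Total = 7 + 16 + 38 + 24 + 32 = 117.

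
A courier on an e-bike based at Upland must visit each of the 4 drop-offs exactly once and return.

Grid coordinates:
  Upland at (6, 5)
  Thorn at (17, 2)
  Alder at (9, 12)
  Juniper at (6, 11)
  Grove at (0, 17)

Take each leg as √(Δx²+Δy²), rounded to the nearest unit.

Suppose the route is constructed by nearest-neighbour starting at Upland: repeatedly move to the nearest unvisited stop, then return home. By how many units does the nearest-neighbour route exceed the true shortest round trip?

5 longer than the optimal tour.

From Upland: Juniper=6, Alder=8, Thorn=11, Grove=13 → choose Juniper (6).
From Juniper: Alder=3, Grove=8, Thorn=14 → choose Alder (3).
From Alder: Grove=10, Thorn=13 → choose Grove (10).
From Grove: Thorn=23 → choose Thorn (23).
NN route Upland → Juniper → Alder → Grove → Thorn → Upland costs 53.
Optimal: Upland → Thorn → Alder → Juniper → Grove → Upland costs 48 (by enumerating all 12 distinct tours).
Excess = 53 − 48 = 5.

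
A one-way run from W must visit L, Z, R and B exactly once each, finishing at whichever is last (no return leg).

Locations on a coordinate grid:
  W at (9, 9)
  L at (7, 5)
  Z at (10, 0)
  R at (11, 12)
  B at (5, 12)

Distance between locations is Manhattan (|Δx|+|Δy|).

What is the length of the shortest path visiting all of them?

28 — the minimum one-way total.

There are 4! = 24 possible orderings.
W→L→Z→R→B: 6+8+13+6 = 33
W→L→Z→B→R: 6+8+17+6 = 37
W→L→R→Z→B: 6+11+13+17 = 47
W→L→R→B→Z: 6+11+6+17 = 40
W→L→B→Z→R: 6+9+17+13 = 45
W→L→B→R→Z: 6+9+6+13 = 34
W→Z→L→R→B: 10+8+11+6 = 35
W→Z→L→B→R: 10+8+9+6 = 33
W→Z→R→L→B: 10+13+11+9 = 43
W→Z→R→B→L: 10+13+6+9 = 38
W→Z→B→L→R: 10+17+9+11 = 47
W→Z→B→R→L: 10+17+6+11 = 44
W→R→L→Z→B: 5+11+8+17 = 41
W→R→L→B→Z: 5+11+9+17 = 42
… (10 more)
W→R→B→L→Z: 5+6+9+8 = 28  ← best
The minimum is 28.
One shortest path: W → R → B → L → Z.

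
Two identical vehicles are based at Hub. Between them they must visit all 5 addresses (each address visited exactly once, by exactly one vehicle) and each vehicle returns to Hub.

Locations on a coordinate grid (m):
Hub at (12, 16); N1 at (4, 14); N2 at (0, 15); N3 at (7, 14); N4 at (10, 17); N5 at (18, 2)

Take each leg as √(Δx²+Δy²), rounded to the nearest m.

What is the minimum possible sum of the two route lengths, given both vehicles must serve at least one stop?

Check every non-empty split of the stops between the two vehicles; for each half take its own optimal tour:
  {N1} + {N2, N3, N4, N5}: 16 + 50 = 66
  {N2} + {N1, N3, N4, N5}: 24 + 42 = 66
  {N1, N2} + {N3, N4, N5}: 24 + 37 = 61
  {N3} + {N1, N2, N4, N5}: 10 + 49 = 59
  {N1, N3} + {N2, N4, N5}: 16 + 49 = 65
  {N2, N3} + {N1, N4, N5}: 24 + 42 = 66
  … (15 splits in total)
  {N4} + {N1, N2, N3, N5}: 4 + 49 = 53  ← best
Best: vehicle 1 Hub → N4 → Hub = 4; vehicle 2 Hub → N3 → N1 → N2 → N5 → Hub = 49; combined 53.

Minimum combined distance: 53 m.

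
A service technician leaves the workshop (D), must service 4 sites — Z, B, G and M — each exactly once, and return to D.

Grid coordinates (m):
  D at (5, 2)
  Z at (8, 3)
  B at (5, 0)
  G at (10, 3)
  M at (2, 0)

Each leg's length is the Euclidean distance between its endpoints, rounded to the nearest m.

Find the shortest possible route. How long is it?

With 4 stops there are 4!/2 = 12 distinct round trips (a route and its reverse cost the same).
D→Z→B→G→M→D: 3+4+6+9+4 = 26
D→Z→B→M→G→D: 3+4+3+9+5 = 24
D→Z→G→B→M→D: 3+2+6+3+4 = 18
D→Z→G→M→B→D: 3+2+9+3+2 = 19
D→Z→M→B→G→D: 3+7+3+6+5 = 24
D→Z→M→G→B→D: 3+7+9+6+2 = 27
D→B→Z→G→M→D: 2+4+2+9+4 = 21
D→B→Z→M→G→D: 2+4+7+9+5 = 27
D→B→G→Z→M→D: 2+6+2+7+4 = 21
D→B→M→Z→G→D: 2+3+7+2+5 = 19
D→G→Z→B→M→D: 5+2+4+3+4 = 18
D→G→B→Z→M→D: 5+6+4+7+4 = 26
The minimum is 18.
One optimal route: D → Z → G → B → M → D (or its reverse).

Minimum total distance: 18 m.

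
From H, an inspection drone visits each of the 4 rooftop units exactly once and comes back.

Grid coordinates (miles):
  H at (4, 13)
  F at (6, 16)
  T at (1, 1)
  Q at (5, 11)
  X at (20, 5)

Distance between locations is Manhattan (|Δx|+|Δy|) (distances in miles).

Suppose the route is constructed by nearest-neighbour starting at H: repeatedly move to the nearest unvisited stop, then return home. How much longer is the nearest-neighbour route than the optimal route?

6 miles longer than the optimal tour.

From H: Q=3, F=5, T=15, X=24 → choose Q (3).
From Q: F=6, T=14, X=21 → choose F (6).
From F: T=20, X=25 → choose T (20).
From T: X=23 → choose X (23).
NN route H → Q → F → T → X → H costs 76.
Optimal: H → F → Q → X → T → H costs 70 (by enumerating all 12 distinct tours).
Excess = 76 − 70 = 6.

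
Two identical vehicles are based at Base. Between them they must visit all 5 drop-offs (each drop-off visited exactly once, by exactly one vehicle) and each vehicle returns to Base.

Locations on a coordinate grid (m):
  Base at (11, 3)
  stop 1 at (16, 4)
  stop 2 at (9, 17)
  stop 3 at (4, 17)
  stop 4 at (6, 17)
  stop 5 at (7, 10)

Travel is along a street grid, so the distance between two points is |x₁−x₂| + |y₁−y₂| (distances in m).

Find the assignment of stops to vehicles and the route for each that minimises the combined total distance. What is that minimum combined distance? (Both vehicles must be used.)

Try each way of splitting the stops between the two vehicles (each non-empty) and, for each split, find the best tour for each vehicle:
  {stop 1} + {stop 2, stop 3, stop 4, stop 5}: 12 + 42 = 54
  {stop 2} + {stop 1, stop 3, stop 4, stop 5}: 32 + 52 = 84
  {stop 1, stop 2} + {stop 3, stop 4, stop 5}: 42 + 42 = 84
  {stop 3} + {stop 1, stop 2, stop 4, stop 5}: 42 + 48 = 90
  {stop 1, stop 3} + {stop 2, stop 4, stop 5}: 52 + 38 = 90
  {stop 2, stop 3} + {stop 1, stop 4, stop 5}: 42 + 48 = 90
  … (15 splits in total)
Best: vehicle 1 Base → stop 1 → Base = 12; vehicle 2 Base → stop 2 → stop 3 → stop 4 → stop 5 → Base = 42; combined 54.

Minimum combined distance: 54 m.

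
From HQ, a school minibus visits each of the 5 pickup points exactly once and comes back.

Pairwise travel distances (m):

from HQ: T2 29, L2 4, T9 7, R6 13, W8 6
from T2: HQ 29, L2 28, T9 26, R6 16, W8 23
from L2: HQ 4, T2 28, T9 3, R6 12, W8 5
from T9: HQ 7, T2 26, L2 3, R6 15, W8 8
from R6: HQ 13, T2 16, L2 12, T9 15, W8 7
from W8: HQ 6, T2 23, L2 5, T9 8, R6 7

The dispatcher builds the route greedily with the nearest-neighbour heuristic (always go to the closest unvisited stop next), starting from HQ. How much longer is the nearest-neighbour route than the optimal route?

HQ: L2=4, W8=6, T9=7, R6=13, T2=29 ⇒ L2
L2: T9=3, W8=5, R6=12, T2=28 ⇒ T9
T9: W8=8, R6=15, T2=26 ⇒ W8
W8: R6=7, T2=23 ⇒ R6
R6: T2=16 ⇒ T2
NN route HQ → L2 → T9 → W8 → R6 → T2 → HQ costs 67.
Optimal: HQ → L2 → T9 → T2 → R6 → W8 → HQ costs 62 (by enumerating all 60 distinct tours).
Excess = 67 − 62 = 5.

The nearest-neighbour route is 5 m longer than optimal.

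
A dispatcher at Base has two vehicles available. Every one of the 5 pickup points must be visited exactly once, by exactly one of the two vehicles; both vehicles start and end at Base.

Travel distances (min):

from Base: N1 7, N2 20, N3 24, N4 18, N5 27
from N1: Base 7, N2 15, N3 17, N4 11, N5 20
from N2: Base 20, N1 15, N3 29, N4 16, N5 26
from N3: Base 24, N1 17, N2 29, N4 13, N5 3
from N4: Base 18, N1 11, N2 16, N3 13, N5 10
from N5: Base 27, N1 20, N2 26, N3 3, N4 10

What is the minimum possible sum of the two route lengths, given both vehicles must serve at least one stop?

Minimum combined distance: 87 min.

There are 2^4 − 1 = 15 ways to divide the 5 stops into two non-empty groups. For each, the best each vehicle can do is its own shortest tour through its group:
  {N1} + {N2, N3, N4, N5}: 14 + 73 = 87
  {N2} + {N1, N3, N4, N5}: 40 + 55 = 95
  {N1, N2} + {N3, N4, N5}: 42 + 55 = 97
  {N3} + {N1, N2, N4, N5}: 48 + 73 = 121
  {N1, N3} + {N2, N4, N5}: 48 + 73 = 121
  {N2, N3} + {N1, N4, N5}: 73 + 55 = 128
  … (15 splits in total)
Best: vehicle 1 Base → N1 → Base = 14; vehicle 2 Base → N2 → N4 → N5 → N3 → Base = 73; combined 87.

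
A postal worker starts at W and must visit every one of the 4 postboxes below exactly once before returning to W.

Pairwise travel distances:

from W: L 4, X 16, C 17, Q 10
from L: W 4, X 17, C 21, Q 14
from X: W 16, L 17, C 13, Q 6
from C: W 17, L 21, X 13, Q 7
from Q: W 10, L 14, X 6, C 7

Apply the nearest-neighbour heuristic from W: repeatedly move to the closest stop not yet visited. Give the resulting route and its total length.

W → [L:4 / Q:10 / X:16 / C:17] → L (4)
L → [Q:14 / X:17 / C:21] → Q (14)
Q → [X:6 / C:7] → X (6)
X → [C:13] → C (13)
Return C→W: 17.
Total = 4 + 14 + 6 + 13 + 17 = 54.

Total distance 54 via the nearest-neighbour route W → L → Q → X → C → W.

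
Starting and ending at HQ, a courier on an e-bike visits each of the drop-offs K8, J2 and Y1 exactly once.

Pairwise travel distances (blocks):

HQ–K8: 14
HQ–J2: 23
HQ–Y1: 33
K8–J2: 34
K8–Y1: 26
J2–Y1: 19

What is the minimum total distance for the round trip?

HQ → K8 → J2 → Y1 → HQ: 14+34+19+33 = 100
HQ → K8 → Y1 → J2 → HQ: 14+26+19+23 = 82
HQ → J2 → K8 → Y1 → HQ: 23+34+26+33 = 116
The minimum is 82.
One optimal route: HQ → K8 → Y1 → J2 → HQ (or its reverse).

82 blocks — the shortest possible round trip.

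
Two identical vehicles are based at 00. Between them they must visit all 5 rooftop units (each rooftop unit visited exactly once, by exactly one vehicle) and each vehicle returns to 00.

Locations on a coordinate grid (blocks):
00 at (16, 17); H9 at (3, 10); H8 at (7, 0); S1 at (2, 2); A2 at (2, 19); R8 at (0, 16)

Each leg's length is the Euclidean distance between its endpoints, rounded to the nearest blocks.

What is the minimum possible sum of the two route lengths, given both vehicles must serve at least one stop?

Minimum combined distance: 81 blocks.

There are 2^4 − 1 = 15 ways to divide the 5 stops into two non-empty groups. For each, the best each vehicle can do is its own shortest tour through its group:
  {H9} + {H8, S1, A2, R8}: 30 + 56 = 86
  {H8} + {H9, S1, A2, R8}: 38 + 54 = 92
  {H9, H8} + {S1, A2, R8}: 45 + 53 = 98
  {S1} + {H9, H8, A2, R8}: 42 + 55 = 97
  {H9, S1} + {H8, A2, R8}: 44 + 54 = 98
  {H8, S1} + {H9, A2, R8}: 45 + 40 = 85
  … (15 splits in total)
  {H9, H8, S1} + {A2, R8}: 47 + 34 = 81  ← best
Best: vehicle 1 00 → H9 → S1 → H8 → 00 = 47; vehicle 2 00 → A2 → R8 → 00 = 34; combined 81.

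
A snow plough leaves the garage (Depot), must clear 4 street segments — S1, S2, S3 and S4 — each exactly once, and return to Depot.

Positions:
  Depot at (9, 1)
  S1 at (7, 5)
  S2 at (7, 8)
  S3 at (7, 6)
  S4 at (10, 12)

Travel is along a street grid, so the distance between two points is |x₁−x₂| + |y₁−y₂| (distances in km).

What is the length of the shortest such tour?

There are 12 distinct closed tours to check (reversals are equivalent).
Depot-S1-S2-S3-S4-Depot: 6+3+2+9+12 = 32
Depot-S1-S2-S4-S3-Depot: 6+3+7+9+7 = 32
Depot-S1-S3-S2-S4-Depot: 6+1+2+7+12 = 28
Depot-S1-S3-S4-S2-Depot: 6+1+9+7+9 = 32
Depot-S1-S4-S2-S3-Depot: 6+10+7+2+7 = 32
Depot-S1-S4-S3-S2-Depot: 6+10+9+2+9 = 36
Depot-S2-S1-S3-S4-Depot: 9+3+1+9+12 = 34
Depot-S2-S1-S4-S3-Depot: 9+3+10+9+7 = 38
Depot-S2-S3-S1-S4-Depot: 9+2+1+10+12 = 34
Depot-S2-S4-S1-S3-Depot: 9+7+10+1+7 = 34
Depot-S3-S1-S2-S4-Depot: 7+1+3+7+12 = 30
Depot-S3-S2-S1-S4-Depot: 7+2+3+10+12 = 34
The minimum is 28.
One optimal route: Depot → S1 → S3 → S2 → S4 → Depot (or its reverse).

28 km — the shortest possible round trip.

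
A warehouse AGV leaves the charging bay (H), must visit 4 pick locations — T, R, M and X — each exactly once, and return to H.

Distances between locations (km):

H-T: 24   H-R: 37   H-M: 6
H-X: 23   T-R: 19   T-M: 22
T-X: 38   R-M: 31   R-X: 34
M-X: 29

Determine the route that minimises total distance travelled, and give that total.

Shortest round trip = 104 km.

With 4 stops there are 4!/2 = 12 distinct round trips (a route and its reverse cost the same).
H→T→R→M→X→H: 24+19+31+29+23 = 126
H→T→R→X→M→H: 24+19+34+29+6 = 112
H→T→M→R→X→H: 24+22+31+34+23 = 134
H→T→M→X→R→H: 24+22+29+34+37 = 146
H→T→X→R→M→H: 24+38+34+31+6 = 133
H→T→X→M→R→H: 24+38+29+31+37 = 159
H→R→T→M→X→H: 37+19+22+29+23 = 130
H→R→T→X→M→H: 37+19+38+29+6 = 129
H→R→M→T→X→H: 37+31+22+38+23 = 151
H→R→X→T→M→H: 37+34+38+22+6 = 137
H→M→T→R→X→H: 6+22+19+34+23 = 104
H→M→R→T→X→H: 6+31+19+38+23 = 117
The minimum is 104.
One optimal route: H → M → T → R → X → H (or its reverse).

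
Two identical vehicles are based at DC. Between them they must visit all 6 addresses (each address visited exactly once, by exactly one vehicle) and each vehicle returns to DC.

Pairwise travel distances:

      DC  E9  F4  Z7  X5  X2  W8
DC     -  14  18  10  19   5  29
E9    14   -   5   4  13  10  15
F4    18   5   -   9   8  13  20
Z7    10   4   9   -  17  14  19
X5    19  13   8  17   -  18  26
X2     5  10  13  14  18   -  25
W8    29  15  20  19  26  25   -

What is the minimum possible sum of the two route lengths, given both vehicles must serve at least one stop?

Try each way of splitting the stops between the two vehicles (each non-empty) and, for each split, find the best tour for each vehicle:
  {E9} + {F4, Z7, X5, X2, W8}: 28 + 80 = 108
  {F4} + {E9, Z7, X5, X2, W8}: 36 + 78 = 114
  {E9, F4} + {Z7, X5, X2, W8}: 37 + 78 = 115
  {Z7} + {E9, F4, X5, X2, W8}: 20 + 77 = 97
  {E9, Z7} + {F4, X5, X2, W8}: 28 + 77 = 105
  {F4, Z7} + {E9, X5, X2, W8}: 37 + 75 = 112
  … (31 splits in total)
  {X2} + {E9, F4, Z7, X5, W8}: 10 + 76 = 86  ← best
Best: vehicle 1 DC → X2 → DC = 10; vehicle 2 DC → Z7 → E9 → W8 → F4 → X5 → DC = 76; combined 86.

86 — the smallest possible combined total.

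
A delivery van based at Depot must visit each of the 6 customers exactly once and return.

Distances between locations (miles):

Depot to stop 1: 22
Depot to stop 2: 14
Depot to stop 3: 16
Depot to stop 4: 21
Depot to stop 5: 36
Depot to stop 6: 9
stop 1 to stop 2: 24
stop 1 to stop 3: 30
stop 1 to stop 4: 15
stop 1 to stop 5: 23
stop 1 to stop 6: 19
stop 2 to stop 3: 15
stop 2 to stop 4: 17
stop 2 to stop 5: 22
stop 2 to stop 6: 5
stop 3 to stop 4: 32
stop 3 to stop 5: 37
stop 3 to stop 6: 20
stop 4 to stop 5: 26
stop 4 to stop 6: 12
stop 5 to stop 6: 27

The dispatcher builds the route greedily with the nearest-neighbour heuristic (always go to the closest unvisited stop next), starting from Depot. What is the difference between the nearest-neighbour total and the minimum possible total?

Depot: stop 6=9, stop 2=14, stop 3=16, stop 4=21, stop 1=22, stop 5=36 ⇒ stop 6
stop 6: stop 2=5, stop 4=12, stop 1=19, stop 3=20, stop 5=27 ⇒ stop 2
stop 2: stop 3=15, stop 4=17, stop 5=22, stop 1=24 ⇒ stop 3
stop 3: stop 1=30, stop 4=32, stop 5=37 ⇒ stop 1
stop 1: stop 4=15, stop 5=23 ⇒ stop 4
stop 4: stop 5=26 ⇒ stop 5
NN route Depot → stop 6 → stop 2 → stop 3 → stop 1 → stop 4 → stop 5 → Depot costs 136.
Optimal: Depot → stop 3 → stop 2 → stop 5 → stop 1 → stop 4 → stop 6 → Depot costs 112 (by enumerating all 360 distinct tours).
Excess = 136 − 112 = 24.

The nearest-neighbour route is 24 miles longer than optimal.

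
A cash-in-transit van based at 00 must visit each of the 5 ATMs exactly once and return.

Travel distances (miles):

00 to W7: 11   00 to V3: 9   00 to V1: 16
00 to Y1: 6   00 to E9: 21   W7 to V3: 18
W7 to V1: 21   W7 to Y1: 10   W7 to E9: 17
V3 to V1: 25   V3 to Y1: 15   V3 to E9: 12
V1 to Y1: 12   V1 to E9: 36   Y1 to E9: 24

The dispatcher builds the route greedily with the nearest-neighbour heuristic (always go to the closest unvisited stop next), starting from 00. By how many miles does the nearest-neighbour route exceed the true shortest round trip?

Excess over optimum: 10 miles.

From 00: Y1=6, V3=9, W7=11, V1=16, E9=21 → choose Y1 (6).
From Y1: W7=10, V1=12, V3=15, E9=24 → choose W7 (10).
From W7: E9=17, V3=18, V1=21 → choose E9 (17).
From E9: V3=12, V1=36 → choose V3 (12).
From V3: V1=25 → choose V1 (25).
NN route 00 → Y1 → W7 → E9 → V3 → V1 → 00 costs 86.
Optimal: 00 → V3 → E9 → W7 → Y1 → V1 → 00 costs 76 (by enumerating all 60 distinct tours).
Excess = 86 − 76 = 10.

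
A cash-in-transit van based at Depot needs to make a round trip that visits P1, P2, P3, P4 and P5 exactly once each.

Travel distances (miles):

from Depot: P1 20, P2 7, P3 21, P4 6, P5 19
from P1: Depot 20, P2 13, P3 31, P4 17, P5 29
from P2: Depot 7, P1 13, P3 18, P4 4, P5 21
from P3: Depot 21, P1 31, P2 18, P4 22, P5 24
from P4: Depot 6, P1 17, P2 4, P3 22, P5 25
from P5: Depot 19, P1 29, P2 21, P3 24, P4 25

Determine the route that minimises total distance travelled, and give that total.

Depot→P1→P2→P3→P4→P5→Depot: 20+13+18+22+25+19 = 117
Depot→P1→P2→P3→P5→P4→Depot: 20+13+18+24+25+6 = 106
Depot→P1→P2→P4→P3→P5→Depot: 20+13+4+22+24+19 = 102
Depot→P1→P2→P4→P5→P3→Depot: 20+13+4+25+24+21 = 107
Depot→P1→P2→P5→P3→P4→Depot: 20+13+21+24+22+6 = 106
Depot→P1→P2→P5→P4→P3→Depot: 20+13+21+25+22+21 = 122
Depot→P1→P3→P2→P4→P5→Depot: 20+31+18+4+25+19 = 117
Depot→P1→P3→P2→P5→P4→Depot: 20+31+18+21+25+6 = 121
Depot→P1→P3→P4→P2→P5→Depot: 20+31+22+4+21+19 = 117
Depot→P1→P3→P4→P5→P2→Depot: 20+31+22+25+21+7 = 126
Depot→P1→P3→P5→P2→P4→Depot: 20+31+24+21+4+6 = 106
Depot→P1→P3→P5→P4→P2→Depot: 20+31+24+25+4+7 = 111
Depot→P1→P4→P2→P3→P5→Depot: 20+17+4+18+24+19 = 102
Depot→P1→P4→P2→P5→P3→Depot: 20+17+4+21+24+21 = 107
… (46 more)
Depot→P3→P5→P1→P2→P4→Depot: 21+24+29+13+4+6 = 97  ← best
The minimum is 97.
One optimal route: Depot → P3 → P5 → P1 → P2 → P4 → Depot (or its reverse).

97 miles — the shortest possible round trip.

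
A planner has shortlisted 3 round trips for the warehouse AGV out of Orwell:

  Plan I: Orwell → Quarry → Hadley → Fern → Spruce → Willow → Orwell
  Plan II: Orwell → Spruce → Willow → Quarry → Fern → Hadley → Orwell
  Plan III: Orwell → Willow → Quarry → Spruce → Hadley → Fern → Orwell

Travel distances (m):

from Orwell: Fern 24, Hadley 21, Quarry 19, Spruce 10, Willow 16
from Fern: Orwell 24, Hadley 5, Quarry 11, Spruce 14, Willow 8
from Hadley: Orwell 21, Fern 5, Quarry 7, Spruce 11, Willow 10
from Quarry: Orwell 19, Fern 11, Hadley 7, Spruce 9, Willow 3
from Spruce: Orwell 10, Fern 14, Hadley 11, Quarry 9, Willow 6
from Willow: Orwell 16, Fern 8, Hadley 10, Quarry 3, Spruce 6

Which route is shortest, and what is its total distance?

Shortest is Plan II, total 56 m.

Plan I: 19 + 7 + 5 + 14 + 6 + 16 = 67
Plan II: 10 + 6 + 3 + 11 + 5 + 21 = 56
Plan III: 16 + 3 + 9 + 11 + 5 + 24 = 68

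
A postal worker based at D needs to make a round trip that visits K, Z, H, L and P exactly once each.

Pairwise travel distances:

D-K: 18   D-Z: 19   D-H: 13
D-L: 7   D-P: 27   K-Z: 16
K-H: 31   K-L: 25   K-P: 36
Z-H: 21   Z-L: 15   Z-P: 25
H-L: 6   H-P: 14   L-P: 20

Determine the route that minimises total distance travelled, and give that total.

There are 60 distinct closed tours to check (reversals are equivalent).
D → K → Z → H → L → P → D: 18+16+21+6+20+27 = 108
D → K → Z → H → P → L → D: 18+16+21+14+20+7 = 96
D → K → Z → L → H → P → D: 18+16+15+6+14+27 = 96
D → K → Z → L → P → H → D: 18+16+15+20+14+13 = 96
D → K → Z → P → H → L → D: 18+16+25+14+6+7 = 86
D → K → Z → P → L → H → D: 18+16+25+20+6+13 = 98
D → K → H → Z → L → P → D: 18+31+21+15+20+27 = 132
D → K → H → Z → P → L → D: 18+31+21+25+20+7 = 122
D → K → H → L → Z → P → D: 18+31+6+15+25+27 = 122
D → K → H → L → P → Z → D: 18+31+6+20+25+19 = 119
D → K → H → P → Z → L → D: 18+31+14+25+15+7 = 110
D → K → H → P → L → Z → D: 18+31+14+20+15+19 = 117
D → K → L → Z → H → P → D: 18+25+15+21+14+27 = 120
D → K → L → Z → P → H → D: 18+25+15+25+14+13 = 110
… (46 more)
The minimum is 86.
One optimal route: D → K → Z → P → H → L → D (or its reverse).

Shortest round trip = 86.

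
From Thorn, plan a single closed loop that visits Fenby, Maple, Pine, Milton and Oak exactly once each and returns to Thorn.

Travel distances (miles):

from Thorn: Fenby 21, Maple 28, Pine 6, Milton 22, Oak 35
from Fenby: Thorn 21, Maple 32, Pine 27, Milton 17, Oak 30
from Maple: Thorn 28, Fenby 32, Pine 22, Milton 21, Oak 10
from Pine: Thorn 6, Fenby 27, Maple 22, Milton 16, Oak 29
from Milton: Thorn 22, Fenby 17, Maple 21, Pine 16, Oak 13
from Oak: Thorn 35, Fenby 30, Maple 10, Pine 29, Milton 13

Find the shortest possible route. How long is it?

With 5 stops there are 5!/2 = 60 distinct round trips (a route and its reverse cost the same).
Thorn-Fenby-Maple-Pine-Milton-Oak-Thorn: 21+32+22+16+13+35 = 139
Thorn-Fenby-Maple-Pine-Oak-Milton-Thorn: 21+32+22+29+13+22 = 139
Thorn-Fenby-Maple-Milton-Pine-Oak-Thorn: 21+32+21+16+29+35 = 154
Thorn-Fenby-Maple-Milton-Oak-Pine-Thorn: 21+32+21+13+29+6 = 122
Thorn-Fenby-Maple-Oak-Pine-Milton-Thorn: 21+32+10+29+16+22 = 130
Thorn-Fenby-Maple-Oak-Milton-Pine-Thorn: 21+32+10+13+16+6 = 98
Thorn-Fenby-Pine-Maple-Milton-Oak-Thorn: 21+27+22+21+13+35 = 139
Thorn-Fenby-Pine-Maple-Oak-Milton-Thorn: 21+27+22+10+13+22 = 115
Thorn-Fenby-Pine-Milton-Maple-Oak-Thorn: 21+27+16+21+10+35 = 130
Thorn-Fenby-Pine-Milton-Oak-Maple-Thorn: 21+27+16+13+10+28 = 115
Thorn-Fenby-Pine-Oak-Maple-Milton-Thorn: 21+27+29+10+21+22 = 130
Thorn-Fenby-Pine-Oak-Milton-Maple-Thorn: 21+27+29+13+21+28 = 139
Thorn-Fenby-Milton-Maple-Pine-Oak-Thorn: 21+17+21+22+29+35 = 145
Thorn-Fenby-Milton-Maple-Oak-Pine-Thorn: 21+17+21+10+29+6 = 104
… (46 more)
Thorn-Fenby-Milton-Oak-Maple-Pine-Thorn: 21+17+13+10+22+6 = 89  ← best
The minimum is 89.
One optimal route: Thorn → Fenby → Milton → Oak → Maple → Pine → Thorn (or its reverse).

Shortest round trip = 89 miles.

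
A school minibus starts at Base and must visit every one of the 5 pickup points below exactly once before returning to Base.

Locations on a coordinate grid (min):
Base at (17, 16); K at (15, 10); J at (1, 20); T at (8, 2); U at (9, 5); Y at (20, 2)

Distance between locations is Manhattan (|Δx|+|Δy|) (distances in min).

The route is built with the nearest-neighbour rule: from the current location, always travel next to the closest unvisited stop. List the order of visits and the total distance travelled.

Nearest-neighbour total = 92 min; route Base → K → U → T → Y → J → Base.

Base → [K:8 / Y:17 / U:19 / J:20 / T:23] → K (8)
K → [U:11 / Y:13 / T:15 / J:24] → U (11)
U → [T:4 / Y:14 / J:23] → T (4)
T → [Y:12 / J:25] → Y (12)
Y → [J:37] → J (37)
Return J→Base: 20.
Total = 8 + 11 + 4 + 12 + 37 + 20 = 92.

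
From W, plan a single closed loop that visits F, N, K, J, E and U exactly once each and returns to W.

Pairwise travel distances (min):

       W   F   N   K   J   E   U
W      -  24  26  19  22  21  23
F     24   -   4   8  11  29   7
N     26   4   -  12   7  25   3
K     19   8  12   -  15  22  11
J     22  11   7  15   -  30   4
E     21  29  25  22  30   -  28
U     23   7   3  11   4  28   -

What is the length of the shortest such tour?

84 min — the shortest possible round trip.

W-F-N-K-J-E-U-W: 24+4+12+15+30+28+23 = 136
W-F-N-K-J-U-E-W: 24+4+12+15+4+28+21 = 108
W-F-N-K-E-J-U-W: 24+4+12+22+30+4+23 = 119
W-F-N-K-E-U-J-W: 24+4+12+22+28+4+22 = 116
W-F-N-K-U-J-E-W: 24+4+12+11+4+30+21 = 106
W-F-N-K-U-E-J-W: 24+4+12+11+28+30+22 = 131
W-F-N-J-K-E-U-W: 24+4+7+15+22+28+23 = 123
W-F-N-J-K-U-E-W: 24+4+7+15+11+28+21 = 110
… (352 more)
W-J-U-N-F-K-E-W: 22+4+3+4+8+22+21 = 84  ← best
The minimum is 84.
One optimal route: W → J → U → N → F → K → E → W (or its reverse).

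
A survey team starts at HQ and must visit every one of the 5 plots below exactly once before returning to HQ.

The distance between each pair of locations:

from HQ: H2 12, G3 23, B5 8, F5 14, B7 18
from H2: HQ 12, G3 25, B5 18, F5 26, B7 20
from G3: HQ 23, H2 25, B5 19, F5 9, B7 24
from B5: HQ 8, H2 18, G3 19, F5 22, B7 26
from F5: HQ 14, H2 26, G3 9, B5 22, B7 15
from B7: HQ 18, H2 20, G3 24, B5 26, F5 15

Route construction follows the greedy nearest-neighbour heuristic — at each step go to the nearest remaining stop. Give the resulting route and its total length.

At HQ the remaining stops are B5 8, H2 12, F5 14, B7 18, G3 23; go to B5.
At B5 the remaining stops are H2 18, G3 19, F5 22, B7 26; go to H2.
At H2 the remaining stops are B7 20, G3 25, F5 26; go to B7.
At B7 the remaining stops are F5 15, G3 24; go to F5.
At F5 the remaining stops are G3 9; go to G3.
Return G3→HQ: 23.
Total = 8 + 18 + 20 + 15 + 9 + 23 = 93.

93 along HQ → B5 → H2 → B7 → F5 → G3 → HQ.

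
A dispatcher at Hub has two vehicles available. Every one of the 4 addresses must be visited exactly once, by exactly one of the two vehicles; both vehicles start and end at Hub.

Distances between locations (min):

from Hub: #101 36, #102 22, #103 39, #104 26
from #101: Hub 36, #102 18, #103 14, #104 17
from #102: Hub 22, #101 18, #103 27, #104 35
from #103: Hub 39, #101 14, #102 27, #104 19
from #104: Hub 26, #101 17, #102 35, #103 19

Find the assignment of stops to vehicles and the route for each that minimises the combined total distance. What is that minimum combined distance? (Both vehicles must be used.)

Minimum combined distance: 139 min.

Try each way of splitting the stops between the two vehicles (each non-empty) and, for each split, find the best tour for each vehicle:
  {#101} + {#102, #103, #104}: 72 + 94 = 166
  {#102} + {#101, #103, #104}: 44 + 95 = 139
  {#101, #102} + {#103, #104}: 76 + 84 = 160
  {#103} + {#101, #102, #104}: 78 + 83 = 161
  {#101, #103} + {#102, #104}: 89 + 83 = 172
  {#102, #103} + {#101, #104}: 88 + 79 = 167
  … (7 splits in total)
Best: vehicle 1 Hub → #102 → Hub = 44; vehicle 2 Hub → #101 → #103 → #104 → Hub = 95; combined 139.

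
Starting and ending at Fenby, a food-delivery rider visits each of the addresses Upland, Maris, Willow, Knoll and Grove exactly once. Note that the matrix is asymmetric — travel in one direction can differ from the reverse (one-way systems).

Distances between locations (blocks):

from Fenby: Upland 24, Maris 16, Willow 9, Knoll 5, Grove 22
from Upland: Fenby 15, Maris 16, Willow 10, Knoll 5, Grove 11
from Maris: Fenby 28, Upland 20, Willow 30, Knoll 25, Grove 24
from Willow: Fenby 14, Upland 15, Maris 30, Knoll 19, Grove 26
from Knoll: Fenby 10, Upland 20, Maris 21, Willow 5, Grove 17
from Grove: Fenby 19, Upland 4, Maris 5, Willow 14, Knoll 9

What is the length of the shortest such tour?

Minimum total distance: 68 blocks.

Fenby→Upland→Maris→Willow→Knoll→Grove→Fenby: 24+16+30+19+17+19 = 125
Fenby→Upland→Maris→Willow→Grove→Knoll→Fenby: 24+16+30+26+9+10 = 115
Fenby→Upland→Maris→Knoll→Willow→Grove→Fenby: 24+16+25+5+26+19 = 115
Fenby→Upland→Maris→Knoll→Grove→Willow→Fenby: 24+16+25+17+14+14 = 110
Fenby→Upland→Maris→Grove→Willow→Knoll→Fenby: 24+16+24+14+19+10 = 107
Fenby→Upland→Maris→Grove→Knoll→Willow→Fenby: 24+16+24+9+5+14 = 92
Fenby→Upland→Willow→Maris→Knoll→Grove→Fenby: 24+10+30+25+17+19 = 125
Fenby→Upland→Willow→Maris→Grove→Knoll→Fenby: 24+10+30+24+9+10 = 107
Fenby→Upland→Willow→Knoll→Maris→Grove→Fenby: 24+10+19+21+24+19 = 117
Fenby→Upland→Willow→Knoll→Grove→Maris→Fenby: 24+10+19+17+5+28 = 103
Fenby→Upland→Willow→Grove→Maris→Knoll→Fenby: 24+10+26+5+25+10 = 100
Fenby→Upland→Willow→Grove→Knoll→Maris→Fenby: 24+10+26+9+21+28 = 118
Fenby→Upland→Knoll→Maris→Willow→Grove→Fenby: 24+5+21+30+26+19 = 125
Fenby→Upland→Knoll→Maris→Grove→Willow→Fenby: 24+5+21+24+14+14 = 102
… (106 more)
Fenby→Maris→Grove→Upland→Knoll→Willow→Fenby: 16+24+4+5+5+14 = 68  ← best
The minimum is 68.
One optimal route: Fenby → Maris → Grove → Upland → Knoll → Willow → Fenby.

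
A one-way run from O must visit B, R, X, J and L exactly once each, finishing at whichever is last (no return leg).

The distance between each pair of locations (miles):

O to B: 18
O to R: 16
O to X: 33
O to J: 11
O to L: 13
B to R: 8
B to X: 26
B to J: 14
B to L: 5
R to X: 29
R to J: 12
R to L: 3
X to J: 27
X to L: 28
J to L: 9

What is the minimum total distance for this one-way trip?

57 miles — the minimum one-way total.

There are 5! = 120 possible orderings.
O→B→R→X→J→L: 18+8+29+27+9 = 91
O→B→R→X→L→J: 18+8+29+28+9 = 92
O→B→R→J→X→L: 18+8+12+27+28 = 93
O→B→R→J→L→X: 18+8+12+9+28 = 75
O→B→R→L→X→J: 18+8+3+28+27 = 84
O→B→R→L→J→X: 18+8+3+9+27 = 65
O→B→X→R→J→L: 18+26+29+12+9 = 94
O→B→X→R→L→J: 18+26+29+3+9 = 85
O→B→X→J→R→L: 18+26+27+12+3 = 86
O→B→X→J→L→R: 18+26+27+9+3 = 83
O→B→X→L→R→J: 18+26+28+3+12 = 87
O→B→X→L→J→R: 18+26+28+9+12 = 93
O→B→J→R→X→L: 18+14+12+29+28 = 101
O→B→J→R→L→X: 18+14+12+3+28 = 75
… (106 more)
O→J→R→L→B→X: 11+12+3+5+26 = 57  ← best
The minimum is 57.
One shortest path: O → J → R → L → B → X.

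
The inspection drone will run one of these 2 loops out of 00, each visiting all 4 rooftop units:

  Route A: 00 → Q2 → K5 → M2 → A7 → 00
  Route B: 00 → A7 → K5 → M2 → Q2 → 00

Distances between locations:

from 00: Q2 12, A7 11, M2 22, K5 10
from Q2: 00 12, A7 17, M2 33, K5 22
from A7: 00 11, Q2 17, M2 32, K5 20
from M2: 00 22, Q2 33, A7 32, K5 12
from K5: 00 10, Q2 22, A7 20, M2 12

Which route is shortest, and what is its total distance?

88 — Route B is the shortest.

Route A: 12 + 22 + 12 + 32 + 11 = 89
Route B: 11 + 20 + 12 + 33 + 12 = 88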